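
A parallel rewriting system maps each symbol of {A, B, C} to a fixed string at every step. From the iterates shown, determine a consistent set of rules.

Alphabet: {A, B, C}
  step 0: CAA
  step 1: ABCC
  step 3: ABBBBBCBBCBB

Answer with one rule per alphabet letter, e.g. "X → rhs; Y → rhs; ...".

  step 0 ⇒ step 1: CAA ⇒ AB·C·C
    A ↦ C
    C ↦ AB
    B ↦ BB  (constrained at step 1)

A->C, B->BB, C->AB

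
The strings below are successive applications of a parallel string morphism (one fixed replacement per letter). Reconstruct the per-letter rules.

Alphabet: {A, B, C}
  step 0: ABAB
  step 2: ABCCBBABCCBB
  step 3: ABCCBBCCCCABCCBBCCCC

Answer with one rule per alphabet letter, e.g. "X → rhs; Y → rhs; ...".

A->AB, B->CC, C->B

  step 2 ⇒ step 3: ABCCBBABCCBB ⇒ AB·CC·B·B·CC·CC·AB·CC·B·B·CC·CC
    A ↦ AB
    B ↦ CC
    C ↦ B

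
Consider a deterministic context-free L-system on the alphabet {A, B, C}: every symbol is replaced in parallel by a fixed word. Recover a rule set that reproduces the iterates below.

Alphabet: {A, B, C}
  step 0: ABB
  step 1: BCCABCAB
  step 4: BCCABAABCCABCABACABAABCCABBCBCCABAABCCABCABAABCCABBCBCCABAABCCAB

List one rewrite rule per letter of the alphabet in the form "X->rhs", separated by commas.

A->BC, B->CAB, C->A

  step 0 ⇒ step 1: ABB ⇒ BC·CAB·CAB
    A ↦ BC
    B ↦ CAB
    C ↦ A  (constrained at step 1)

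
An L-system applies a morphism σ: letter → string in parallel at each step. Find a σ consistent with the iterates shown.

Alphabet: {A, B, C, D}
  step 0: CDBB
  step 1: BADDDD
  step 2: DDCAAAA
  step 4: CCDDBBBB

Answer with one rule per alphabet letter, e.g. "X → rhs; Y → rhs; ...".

A->C, B->DD, C->B, D->A

  step 1 ⇒ step 2: BADDDD ⇒ DD·C·A·A·A·A
    A ↦ C
    B ↦ DD
    D ↦ A
  step 0 ⇒ step 1: CDBB ⇒ B·A·DD·DD
    C ↦ B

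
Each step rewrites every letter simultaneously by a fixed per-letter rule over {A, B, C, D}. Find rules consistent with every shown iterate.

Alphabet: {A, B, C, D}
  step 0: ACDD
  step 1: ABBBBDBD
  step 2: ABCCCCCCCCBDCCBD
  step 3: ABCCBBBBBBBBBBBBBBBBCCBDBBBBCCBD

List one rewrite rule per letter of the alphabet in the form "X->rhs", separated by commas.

A->AB, B->CC, C->BB, D->BD

  step 2 ⇒ step 3: ABCCCCCCCCBDCCBD ⇒ AB·CC·BB·BB·BB·BB·BB·BB·BB·BB·CC·BD·BB·BB·CC·BD
    A ↦ AB
    B ↦ CC
    C ↦ BB
    D ↦ BD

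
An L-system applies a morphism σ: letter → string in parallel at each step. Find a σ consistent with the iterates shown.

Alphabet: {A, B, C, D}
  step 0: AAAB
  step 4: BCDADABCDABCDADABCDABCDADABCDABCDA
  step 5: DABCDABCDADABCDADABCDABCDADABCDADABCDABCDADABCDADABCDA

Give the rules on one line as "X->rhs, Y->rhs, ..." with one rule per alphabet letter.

  step 4 ⇒ step 5: BCDADABCDABCDADABCDABCDADABCDABCDA ⇒ D·A·BC·DA·BC·DA·D·A·BC·DA·D·A·BC·DA·BC·DA·D·A·BC·DA·D·A·BC·DA·BC·DA·D·A·BC·DA·D·A·BC·DA
    A ↦ DA
    B ↦ D
    C ↦ A
    D ↦ BC

A->DA, B->D, C->A, D->BC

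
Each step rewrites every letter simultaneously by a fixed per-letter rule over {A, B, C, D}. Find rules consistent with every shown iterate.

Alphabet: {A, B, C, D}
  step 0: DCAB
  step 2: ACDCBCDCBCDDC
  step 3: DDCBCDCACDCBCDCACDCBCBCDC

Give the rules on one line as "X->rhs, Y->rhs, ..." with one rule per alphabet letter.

  step 2 ⇒ step 3: ACDCBCDCBCDDC ⇒ D·DC·BC·DC·AC·DC·BC·DC·AC·DC·BC·BC·DC
    A ↦ D
    B ↦ AC
    C ↦ DC
    D ↦ BC

A->D, B->AC, C->DC, D->BC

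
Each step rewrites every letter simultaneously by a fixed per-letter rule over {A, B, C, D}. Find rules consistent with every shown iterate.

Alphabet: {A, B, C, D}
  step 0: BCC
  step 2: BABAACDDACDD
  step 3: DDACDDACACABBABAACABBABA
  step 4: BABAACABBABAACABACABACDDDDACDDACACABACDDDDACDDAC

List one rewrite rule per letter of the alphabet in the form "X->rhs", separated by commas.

A->AC, B->DD, C->AB, D->BA

  step 3 ⇒ step 4: DDACDDACACABBABAACABBABA ⇒ BA·BA·AC·AB·BA·BA·AC·AB·AC·AB·AC·DD·DD·AC·DD·AC·AC·AB·AC·DD·DD·AC·DD·AC
    A ↦ AC
    B ↦ DD
    C ↦ AB
    D ↦ BA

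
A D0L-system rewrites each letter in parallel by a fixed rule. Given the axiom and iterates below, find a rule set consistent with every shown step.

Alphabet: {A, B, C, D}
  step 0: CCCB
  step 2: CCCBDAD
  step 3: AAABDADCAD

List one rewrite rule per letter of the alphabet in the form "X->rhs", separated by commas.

A->C, B->BD, C->A, D->AD

  step 2 ⇒ step 3: CCCBDAD ⇒ A·A·A·BD·AD·C·AD
    A ↦ C
    B ↦ BD
    C ↦ A
    D ↦ AD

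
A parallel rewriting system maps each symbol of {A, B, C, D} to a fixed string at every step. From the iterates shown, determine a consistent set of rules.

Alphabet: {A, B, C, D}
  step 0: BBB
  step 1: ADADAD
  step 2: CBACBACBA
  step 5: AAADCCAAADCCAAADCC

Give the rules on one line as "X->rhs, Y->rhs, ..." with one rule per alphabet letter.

A->C, B->AD, C->A, D->BA

  step 1 ⇒ step 2: ADADAD ⇒ C·BA·C·BA·C·BA
    A ↦ C
    D ↦ BA
  step 0 ⇒ step 1: BBB ⇒ AD·AD·AD
    B ↦ AD
    C ↦ A  (constrained at step 2)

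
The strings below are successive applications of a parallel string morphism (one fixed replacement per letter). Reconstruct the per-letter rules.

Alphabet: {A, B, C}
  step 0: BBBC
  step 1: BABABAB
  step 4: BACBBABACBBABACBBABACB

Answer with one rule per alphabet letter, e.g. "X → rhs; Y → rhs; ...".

  step 0 ⇒ step 1: BBBC ⇒ BA·BA·BA·B
    B ↦ BA
    C ↦ B
    A ↦ C  (constrained at step 1)

A->C, B->BA, C->B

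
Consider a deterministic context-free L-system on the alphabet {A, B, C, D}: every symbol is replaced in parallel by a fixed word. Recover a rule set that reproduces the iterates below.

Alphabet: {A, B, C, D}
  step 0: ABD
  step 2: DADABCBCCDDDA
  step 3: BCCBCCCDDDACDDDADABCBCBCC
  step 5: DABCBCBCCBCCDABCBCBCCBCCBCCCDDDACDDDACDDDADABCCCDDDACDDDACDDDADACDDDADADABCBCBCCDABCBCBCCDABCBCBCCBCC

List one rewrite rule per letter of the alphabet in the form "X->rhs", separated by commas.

  step 2 ⇒ step 3: DADABCBCCDDDA ⇒ BC·C·BC·C·CDD·DA·CDD·DA·DA·BC·BC·BC·C
    A ↦ C
    B ↦ CDD
    C ↦ DA
    D ↦ BC

A->C, B->CDD, C->DA, D->BC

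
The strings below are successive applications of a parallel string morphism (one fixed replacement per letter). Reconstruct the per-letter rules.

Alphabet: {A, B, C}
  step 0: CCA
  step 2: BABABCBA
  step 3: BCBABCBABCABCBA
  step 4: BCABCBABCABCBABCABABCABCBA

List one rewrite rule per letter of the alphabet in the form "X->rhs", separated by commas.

  step 3 ⇒ step 4: BCBABCBABCABCBA ⇒ BC·A·BC·BA·BC·A·BC·BA·BC·A·BA·BC·A·BC·BA
    A ↦ BA
    B ↦ BC
    C ↦ A

A->BA, B->BC, C->A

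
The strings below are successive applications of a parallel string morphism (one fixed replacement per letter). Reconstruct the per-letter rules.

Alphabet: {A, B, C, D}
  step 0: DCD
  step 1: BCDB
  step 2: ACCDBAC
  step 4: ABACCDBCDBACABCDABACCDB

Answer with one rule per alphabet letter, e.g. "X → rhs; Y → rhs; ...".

A->AB, B->AC, C->CD, D->B

  step 1 ⇒ step 2: BCDB ⇒ AC·CD·B·AC
    B ↦ AC
    C ↦ CD
    D ↦ B
    A ↦ AB  (constrained at step 2)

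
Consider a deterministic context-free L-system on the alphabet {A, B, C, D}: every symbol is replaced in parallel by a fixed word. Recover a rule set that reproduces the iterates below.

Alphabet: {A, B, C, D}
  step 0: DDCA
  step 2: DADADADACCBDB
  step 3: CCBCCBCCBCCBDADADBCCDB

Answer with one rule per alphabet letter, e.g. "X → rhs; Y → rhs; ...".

  step 2 ⇒ step 3: DADADADACCBDB ⇒ CC·B·CC·B·CC·B·CC·B·DA·DA·DB·CC·DB
    A ↦ B
    B ↦ DB
    C ↦ DA
    D ↦ CC

A->B, B->DB, C->DA, D->CC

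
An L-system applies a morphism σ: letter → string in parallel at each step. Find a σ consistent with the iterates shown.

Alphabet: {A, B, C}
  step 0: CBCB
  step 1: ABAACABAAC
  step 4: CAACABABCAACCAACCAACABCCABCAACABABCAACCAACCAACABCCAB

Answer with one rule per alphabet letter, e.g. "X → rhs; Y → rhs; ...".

A->C, B->AAC, C->AB

  step 0 ⇒ step 1: CBCB ⇒ AB·AAC·AB·AAC
    B ↦ AAC
    C ↦ AB
    A ↦ C  (constrained at step 1)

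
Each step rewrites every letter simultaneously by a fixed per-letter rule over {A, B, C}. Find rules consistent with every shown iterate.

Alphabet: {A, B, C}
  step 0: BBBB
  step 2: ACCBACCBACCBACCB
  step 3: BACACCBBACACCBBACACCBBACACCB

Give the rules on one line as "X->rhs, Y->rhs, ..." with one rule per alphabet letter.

A->B, B->CB, C->AC

  step 2 ⇒ step 3: ACCBACCBACCBACCB ⇒ B·AC·AC·CB·B·AC·AC·CB·B·AC·AC·CB·B·AC·AC·CB
    A ↦ B
    B ↦ CB
    C ↦ AC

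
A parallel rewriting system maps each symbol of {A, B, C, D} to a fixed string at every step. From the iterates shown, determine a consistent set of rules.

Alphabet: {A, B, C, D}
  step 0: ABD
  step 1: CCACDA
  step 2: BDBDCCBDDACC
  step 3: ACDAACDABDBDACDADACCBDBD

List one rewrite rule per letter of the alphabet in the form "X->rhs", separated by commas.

  step 2 ⇒ step 3: BDBDCCBDDACC ⇒ AC·DA·AC·DA·BD·BD·AC·DA·DA·CC·BD·BD
    A ↦ CC
    B ↦ AC
    C ↦ BD
    D ↦ DA

A->CC, B->AC, C->BD, D->DA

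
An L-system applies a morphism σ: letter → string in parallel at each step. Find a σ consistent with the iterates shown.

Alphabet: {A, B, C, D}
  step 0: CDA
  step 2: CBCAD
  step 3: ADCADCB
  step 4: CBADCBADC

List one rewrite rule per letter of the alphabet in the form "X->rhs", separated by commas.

A->C, B->C, C->AD, D->B

  step 3 ⇒ step 4: ADCADCB ⇒ C·B·AD·C·B·AD·C
    A ↦ C
    B ↦ C
    C ↦ AD
    D ↦ B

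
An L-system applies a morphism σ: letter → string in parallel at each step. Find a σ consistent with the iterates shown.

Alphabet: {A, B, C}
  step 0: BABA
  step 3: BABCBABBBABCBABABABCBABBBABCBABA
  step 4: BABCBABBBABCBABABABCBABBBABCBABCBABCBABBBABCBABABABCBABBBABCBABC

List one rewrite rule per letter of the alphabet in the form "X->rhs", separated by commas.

A->BC, B->BA, C->BB

  step 3 ⇒ step 4: BABCBABBBABCBABABABCBABBBABCBABA ⇒ BA·BC·BA·BB·BA·BC·BA·BA·BA·BC·BA·BB·BA·BC·BA·BC·BA·BC·BA·BB·BA·BC·BA·BA·BA·BC·BA·BB·BA·BC·BA·BC
    A ↦ BC
    B ↦ BA
    C ↦ BB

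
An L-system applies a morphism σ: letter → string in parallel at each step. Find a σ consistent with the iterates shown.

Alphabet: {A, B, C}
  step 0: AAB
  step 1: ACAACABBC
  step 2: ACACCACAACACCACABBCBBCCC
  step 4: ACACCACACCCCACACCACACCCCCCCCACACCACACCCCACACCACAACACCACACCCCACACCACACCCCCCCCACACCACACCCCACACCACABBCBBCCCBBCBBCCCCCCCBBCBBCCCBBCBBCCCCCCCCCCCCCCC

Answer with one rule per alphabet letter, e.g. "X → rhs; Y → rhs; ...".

  step 1 ⇒ step 2: ACAACABBC ⇒ ACA·CC·ACA·ACA·CC·ACA·BBC·BBC·CC
    A ↦ ACA
    B ↦ BBC
    C ↦ CC

A->ACA, B->BBC, C->CC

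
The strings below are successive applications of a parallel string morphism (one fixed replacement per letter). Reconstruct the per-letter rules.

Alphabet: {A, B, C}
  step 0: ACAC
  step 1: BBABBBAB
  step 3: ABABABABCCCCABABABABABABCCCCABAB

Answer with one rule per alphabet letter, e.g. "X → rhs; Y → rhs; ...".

  step 0 ⇒ step 1: ACAC ⇒ BB·AB·BB·AB
    A ↦ BB
    C ↦ AB
    B ↦ CC  (constrained at step 1)

A->BB, B->CC, C->AB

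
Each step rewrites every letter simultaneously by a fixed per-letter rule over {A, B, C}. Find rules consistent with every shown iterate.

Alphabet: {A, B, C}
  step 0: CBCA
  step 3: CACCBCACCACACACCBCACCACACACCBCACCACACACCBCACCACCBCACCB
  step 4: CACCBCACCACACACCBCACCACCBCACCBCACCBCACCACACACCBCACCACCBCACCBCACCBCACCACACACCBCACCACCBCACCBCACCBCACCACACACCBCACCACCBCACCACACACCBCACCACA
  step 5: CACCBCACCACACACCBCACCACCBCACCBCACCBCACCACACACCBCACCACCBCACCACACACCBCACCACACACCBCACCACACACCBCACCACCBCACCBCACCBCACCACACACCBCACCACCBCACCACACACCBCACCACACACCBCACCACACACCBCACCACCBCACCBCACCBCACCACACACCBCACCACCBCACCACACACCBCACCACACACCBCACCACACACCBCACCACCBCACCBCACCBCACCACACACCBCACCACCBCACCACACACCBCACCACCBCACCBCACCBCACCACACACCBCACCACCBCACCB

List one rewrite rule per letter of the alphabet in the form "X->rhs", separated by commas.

A->CB, B->A, C->CAC

  step 4 ⇒ step 5: CACCBCACCACACACCBCACCACCBCACCBCACCBCACCACACACCBCACCACCBCACCBCACCBCACCACACACCBCACCACCBCACCBCACCBCACCACACACCBCACCACCBCACCACACACCBCACCACA ⇒ CAC·CB·CAC·CAC·A·CAC·CB·CAC·CAC·CB·CAC·CB·CAC·CB·CAC·CAC·A·CAC·CB·CAC·CAC·CB·CAC·CAC·A·CAC·CB·CAC·CAC·A·CAC·CB·CAC·CAC·A·CAC·CB·CAC·CAC·CB·CAC·CB·CAC·CB·CAC·CAC·A·CAC·CB·CAC·CAC·CB·CAC·CAC·A·CAC·CB·CAC·CAC·A·CAC·CB·CAC·CAC·A·CAC·CB·CAC·CAC·CB·CAC·CB·CAC·CB·CAC·CAC·A·CAC·CB·CAC·CAC·CB·CAC·CAC·A·CAC·CB·CAC·CAC·A·CAC·CB·CAC·CAC·A·CAC·CB·CAC·CAC·CB·CAC·CB·CAC·CB·CAC·CAC·A·CAC·CB·CAC·CAC·CB·CAC·CAC·A·CAC·CB·CAC·CAC·CB·CAC·CB·CAC·CB·CAC·CAC·A·CAC·CB·CAC·CAC·CB·CAC·CB
    A ↦ CB
    B ↦ A
    C ↦ CAC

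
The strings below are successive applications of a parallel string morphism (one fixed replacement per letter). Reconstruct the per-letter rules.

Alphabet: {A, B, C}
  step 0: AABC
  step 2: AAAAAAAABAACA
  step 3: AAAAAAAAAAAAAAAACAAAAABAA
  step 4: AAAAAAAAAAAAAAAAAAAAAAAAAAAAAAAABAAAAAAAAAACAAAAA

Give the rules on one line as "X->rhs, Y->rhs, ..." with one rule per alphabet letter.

A->AA, B->CA, C->B

  step 3 ⇒ step 4: AAAAAAAAAAAAAAAACAAAAABAA ⇒ AA·AA·AA·AA·AA·AA·AA·AA·AA·AA·AA·AA·AA·AA·AA·AA·B·AA·AA·AA·AA·AA·CA·AA·AA
    A ↦ AA
    B ↦ CA
    C ↦ B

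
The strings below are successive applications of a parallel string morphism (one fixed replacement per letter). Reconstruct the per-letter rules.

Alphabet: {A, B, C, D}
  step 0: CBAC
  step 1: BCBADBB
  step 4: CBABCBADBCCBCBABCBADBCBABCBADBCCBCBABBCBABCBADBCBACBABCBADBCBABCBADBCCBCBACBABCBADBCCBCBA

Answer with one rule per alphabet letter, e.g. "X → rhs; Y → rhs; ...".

A->DB, B->CBA, C->B, D->CCB

  step 0 ⇒ step 1: CBAC ⇒ B·CBA·DB·B
    A ↦ DB
    B ↦ CBA
    C ↦ B
    D ↦ CCB  (constrained at step 1)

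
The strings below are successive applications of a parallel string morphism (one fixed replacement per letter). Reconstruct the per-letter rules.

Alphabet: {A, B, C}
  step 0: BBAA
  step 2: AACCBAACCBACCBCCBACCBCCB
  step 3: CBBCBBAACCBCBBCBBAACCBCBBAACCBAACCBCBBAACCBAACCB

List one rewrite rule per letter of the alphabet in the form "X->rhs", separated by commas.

A->CBB, B->CCB, C->A

  step 2 ⇒ step 3: AACCBAACCBACCBCCBACCBCCB ⇒ CBB·CBB·A·A·CCB·CBB·CBB·A·A·CCB·CBB·A·A·CCB·A·A·CCB·CBB·A·A·CCB·A·A·CCB
    A ↦ CBB
    B ↦ CCB
    C ↦ A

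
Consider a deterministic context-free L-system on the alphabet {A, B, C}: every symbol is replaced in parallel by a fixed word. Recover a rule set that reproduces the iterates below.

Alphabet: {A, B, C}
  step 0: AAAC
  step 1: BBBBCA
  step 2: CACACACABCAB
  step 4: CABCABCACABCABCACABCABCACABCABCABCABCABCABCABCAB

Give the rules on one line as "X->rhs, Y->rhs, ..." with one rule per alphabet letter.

  step 1 ⇒ step 2: BBBBCA ⇒ CA·CA·CA·CA·BCA·B
    A ↦ B
    B ↦ CA
    C ↦ BCA

A->B, B->CA, C->BCA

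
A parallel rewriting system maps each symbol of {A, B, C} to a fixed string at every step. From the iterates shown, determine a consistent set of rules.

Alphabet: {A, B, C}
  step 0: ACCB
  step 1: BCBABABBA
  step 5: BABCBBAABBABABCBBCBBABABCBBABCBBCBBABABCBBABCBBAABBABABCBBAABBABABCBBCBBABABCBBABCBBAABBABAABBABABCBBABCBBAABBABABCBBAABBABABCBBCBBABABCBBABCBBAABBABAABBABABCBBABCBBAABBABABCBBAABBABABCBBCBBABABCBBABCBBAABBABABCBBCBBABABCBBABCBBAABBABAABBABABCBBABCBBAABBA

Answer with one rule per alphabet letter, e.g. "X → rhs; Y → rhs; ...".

  step 0 ⇒ step 1: ACCB ⇒ BCB·AB·AB·BA
    A ↦ BCB
    B ↦ BA
    C ↦ AB

A->BCB, B->BA, C->AB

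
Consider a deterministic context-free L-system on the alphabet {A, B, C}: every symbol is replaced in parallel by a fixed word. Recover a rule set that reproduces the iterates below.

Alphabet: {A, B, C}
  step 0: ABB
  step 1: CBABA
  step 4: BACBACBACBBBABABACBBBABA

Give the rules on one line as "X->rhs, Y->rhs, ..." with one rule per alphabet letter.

  step 0 ⇒ step 1: ABB ⇒ C·BA·BA
    A ↦ C
    B ↦ BA
    C ↦ BB  (constrained at step 1)

A->C, B->BA, C->BB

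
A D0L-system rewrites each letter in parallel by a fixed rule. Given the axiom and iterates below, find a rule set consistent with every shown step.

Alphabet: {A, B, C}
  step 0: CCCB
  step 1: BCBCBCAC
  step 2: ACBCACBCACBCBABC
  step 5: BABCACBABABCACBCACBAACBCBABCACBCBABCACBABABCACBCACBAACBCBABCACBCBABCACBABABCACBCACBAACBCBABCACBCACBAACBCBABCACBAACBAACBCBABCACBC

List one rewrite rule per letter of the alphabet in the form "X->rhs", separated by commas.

A->BA, B->AC, C->BC

  step 1 ⇒ step 2: BCBCBCAC ⇒ AC·BC·AC·BC·AC·BC·BA·BC
    A ↦ BA
    B ↦ AC
    C ↦ BC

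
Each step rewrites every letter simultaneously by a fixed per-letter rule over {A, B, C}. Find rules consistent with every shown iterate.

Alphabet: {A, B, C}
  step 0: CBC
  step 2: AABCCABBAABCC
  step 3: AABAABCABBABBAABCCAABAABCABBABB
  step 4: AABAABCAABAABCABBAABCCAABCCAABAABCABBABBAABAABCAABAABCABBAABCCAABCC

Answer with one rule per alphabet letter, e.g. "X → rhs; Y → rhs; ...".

A->AAB, B->C, C->ABB

  step 3 ⇒ step 4: AABAABCABBABBAABCCAABAABCABBABB ⇒ AAB·AAB·C·AAB·AAB·C·ABB·AAB·C·C·AAB·C·C·AAB·AAB·C·ABB·ABB·AAB·AAB·C·AAB·AAB·C·ABB·AAB·C·C·AAB·C·C
    A ↦ AAB
    B ↦ C
    C ↦ ABB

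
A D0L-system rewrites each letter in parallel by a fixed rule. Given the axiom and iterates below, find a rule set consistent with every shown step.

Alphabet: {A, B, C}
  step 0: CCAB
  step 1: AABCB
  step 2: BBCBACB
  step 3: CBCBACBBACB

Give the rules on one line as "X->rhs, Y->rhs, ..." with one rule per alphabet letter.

A->B, B->CB, C->A

  step 2 ⇒ step 3: BBCBACB ⇒ CB·CB·A·CB·B·A·CB
    A ↦ B
    B ↦ CB
    C ↦ A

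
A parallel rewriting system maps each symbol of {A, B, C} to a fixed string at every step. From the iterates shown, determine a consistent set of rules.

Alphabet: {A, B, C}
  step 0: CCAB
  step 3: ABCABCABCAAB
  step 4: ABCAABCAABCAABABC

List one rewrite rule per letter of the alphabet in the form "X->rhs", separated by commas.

A->AB, B->C, C->A

  step 3 ⇒ step 4: ABCABCABCAAB ⇒ AB·C·A·AB·C·A·AB·C·A·AB·AB·C
    A ↦ AB
    B ↦ C
    C ↦ A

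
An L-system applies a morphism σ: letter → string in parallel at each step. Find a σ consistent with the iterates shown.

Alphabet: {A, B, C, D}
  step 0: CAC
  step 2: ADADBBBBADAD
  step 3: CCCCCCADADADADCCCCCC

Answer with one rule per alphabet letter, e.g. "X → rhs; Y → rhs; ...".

A->CC, B->AD, C->BB, D->C

  step 2 ⇒ step 3: ADADBBBBADAD ⇒ CC·C·CC·C·AD·AD·AD·AD·CC·C·CC·C
    A ↦ CC
    B ↦ AD
    D ↦ C
    C ↦ BB  (constrained at step 0)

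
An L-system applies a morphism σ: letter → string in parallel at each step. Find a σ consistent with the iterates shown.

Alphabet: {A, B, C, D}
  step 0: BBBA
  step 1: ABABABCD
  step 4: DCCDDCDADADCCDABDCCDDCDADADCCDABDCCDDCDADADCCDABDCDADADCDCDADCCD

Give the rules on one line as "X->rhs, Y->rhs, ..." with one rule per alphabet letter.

  step 0 ⇒ step 1: BBBA ⇒ AB·AB·AB·CD
    A ↦ CD
    B ↦ AB
    C ↦ DA  (constrained at step 1)
    D ↦ DC  (constrained at step 1)

A->CD, B->AB, C->DA, D->DC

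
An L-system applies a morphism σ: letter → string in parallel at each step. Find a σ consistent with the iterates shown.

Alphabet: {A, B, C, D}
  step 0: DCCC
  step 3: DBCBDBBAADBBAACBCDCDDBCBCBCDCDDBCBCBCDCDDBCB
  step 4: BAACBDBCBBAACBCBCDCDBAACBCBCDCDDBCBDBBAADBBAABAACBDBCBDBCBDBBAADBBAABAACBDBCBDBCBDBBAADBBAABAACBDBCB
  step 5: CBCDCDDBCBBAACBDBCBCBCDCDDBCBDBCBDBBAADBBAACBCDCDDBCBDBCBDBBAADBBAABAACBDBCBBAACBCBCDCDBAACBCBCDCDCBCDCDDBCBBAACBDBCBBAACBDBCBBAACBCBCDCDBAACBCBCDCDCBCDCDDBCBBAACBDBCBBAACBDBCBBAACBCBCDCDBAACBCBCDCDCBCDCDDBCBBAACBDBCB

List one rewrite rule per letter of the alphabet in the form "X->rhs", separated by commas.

A->CD, B->CB, C->DB, D->BAA

  step 4 ⇒ step 5: BAACBDBCBBAACBCBCDCDBAACBCBCDCDDBCBDBBAADBBAABAACBDBCBDBCBDBBAADBBAABAACBDBCBDBCBDBBAADBBAABAACBDBCB ⇒ CB·CD·CD·DB·CB·BAA·CB·DB·CB·CB·CD·CD·DB·CB·DB·CB·DB·BAA·DB·BAA·CB·CD·CD·DB·CB·DB·CB·DB·BAA·DB·BAA·BAA·CB·DB·CB·BAA·CB·CB·CD·CD·BAA·CB·CB·CD·CD·CB·CD·CD·DB·CB·BAA·CB·DB·CB·BAA·CB·DB·CB·BAA·CB·CB·CD·CD·BAA·CB·CB·CD·CD·CB·CD·CD·DB·CB·BAA·CB·DB·CB·BAA·CB·DB·CB·BAA·CB·CB·CD·CD·BAA·CB·CB·CD·CD·CB·CD·CD·DB·CB·BAA·CB·DB·CB
    A ↦ CD
    B ↦ CB
    C ↦ DB
    D ↦ BAA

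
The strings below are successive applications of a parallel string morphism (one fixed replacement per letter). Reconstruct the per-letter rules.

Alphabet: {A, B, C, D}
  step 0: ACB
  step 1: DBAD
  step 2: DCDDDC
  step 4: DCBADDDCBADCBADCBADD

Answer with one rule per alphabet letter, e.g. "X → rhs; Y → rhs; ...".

A->D, B->D, C->BA, D->DC

  step 1 ⇒ step 2: DBAD ⇒ DC·D·D·DC
    A ↦ D
    B ↦ D
    D ↦ DC
  step 0 ⇒ step 1: ACB ⇒ D·BA·D
    C ↦ BA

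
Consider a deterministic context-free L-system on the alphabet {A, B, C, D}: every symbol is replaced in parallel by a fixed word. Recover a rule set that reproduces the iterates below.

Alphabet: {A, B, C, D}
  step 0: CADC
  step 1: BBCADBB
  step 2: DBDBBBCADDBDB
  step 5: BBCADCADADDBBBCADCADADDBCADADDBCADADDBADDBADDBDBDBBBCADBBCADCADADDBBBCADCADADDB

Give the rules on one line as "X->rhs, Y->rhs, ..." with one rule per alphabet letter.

A->C, B->DB, C->BB, D->AD

  step 1 ⇒ step 2: BBCADBB ⇒ DB·DB·BB·C·AD·DB·DB
    A ↦ C
    B ↦ DB
    C ↦ BB
    D ↦ AD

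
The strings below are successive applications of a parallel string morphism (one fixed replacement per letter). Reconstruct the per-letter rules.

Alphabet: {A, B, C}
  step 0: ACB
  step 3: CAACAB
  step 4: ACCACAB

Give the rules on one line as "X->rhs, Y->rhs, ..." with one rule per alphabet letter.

  step 3 ⇒ step 4: CAACAB ⇒ A·C·C·A·C·AB
    A ↦ C
    B ↦ AB
    C ↦ A

A->C, B->AB, C->A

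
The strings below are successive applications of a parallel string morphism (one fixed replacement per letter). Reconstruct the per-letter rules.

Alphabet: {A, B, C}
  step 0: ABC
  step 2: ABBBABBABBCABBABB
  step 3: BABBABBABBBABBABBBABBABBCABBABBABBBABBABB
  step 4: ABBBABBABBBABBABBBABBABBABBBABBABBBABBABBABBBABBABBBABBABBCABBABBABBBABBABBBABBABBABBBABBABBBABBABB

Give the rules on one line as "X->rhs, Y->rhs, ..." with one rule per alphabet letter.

  step 3 ⇒ step 4: BABBABBABBBABBABBBABBABBCABBABBABBBABBABB ⇒ ABB·B·ABB·ABB·B·ABB·ABB·B·ABB·ABB·ABB·B·ABB·ABB·B·ABB·ABB·ABB·B·ABB·ABB·B·ABB·ABB·CAB·B·ABB·ABB·B·ABB·ABB·B·ABB·ABB·ABB·B·ABB·ABB·B·ABB·ABB
    A ↦ B
    B ↦ ABB
    C ↦ CAB

A->B, B->ABB, C->CAB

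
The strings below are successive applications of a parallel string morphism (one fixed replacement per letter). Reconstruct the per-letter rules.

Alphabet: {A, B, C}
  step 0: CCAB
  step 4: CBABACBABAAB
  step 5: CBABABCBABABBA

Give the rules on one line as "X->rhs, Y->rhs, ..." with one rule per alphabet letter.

  step 4 ⇒ step 5: CBABACBABAAB ⇒ CB·A·B·A·B·CB·A·B·A·B·B·A
    A ↦ B
    B ↦ A
    C ↦ CB

A->B, B->A, C->CB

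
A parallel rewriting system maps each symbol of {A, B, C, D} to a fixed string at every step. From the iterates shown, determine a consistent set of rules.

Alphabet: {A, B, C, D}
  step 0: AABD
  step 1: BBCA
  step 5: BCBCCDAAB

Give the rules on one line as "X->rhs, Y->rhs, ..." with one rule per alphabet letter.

  step 0 ⇒ step 1: AABD ⇒ B·B·C·A
    A ↦ B
    B ↦ C
    D ↦ A
    C ↦ DA  (constrained at step 1)

A->B, B->C, C->DA, D->A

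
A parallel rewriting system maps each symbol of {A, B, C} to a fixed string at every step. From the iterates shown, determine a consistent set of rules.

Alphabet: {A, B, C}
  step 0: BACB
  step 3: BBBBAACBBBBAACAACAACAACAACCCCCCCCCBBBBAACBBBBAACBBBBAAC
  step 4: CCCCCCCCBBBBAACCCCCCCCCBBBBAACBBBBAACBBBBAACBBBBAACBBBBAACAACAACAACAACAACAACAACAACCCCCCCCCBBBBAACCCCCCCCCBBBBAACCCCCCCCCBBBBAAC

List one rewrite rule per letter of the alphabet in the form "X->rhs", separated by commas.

A->BB, B->CC, C->AAC

  step 3 ⇒ step 4: BBBBAACBBBBAACAACAACAACAACCCCCCCCCBBBBAACBBBBAACBBBBAAC ⇒ CC·CC·CC·CC·BB·BB·AAC·CC·CC·CC·CC·BB·BB·AAC·BB·BB·AAC·BB·BB·AAC·BB·BB·AAC·BB·BB·AAC·AAC·AAC·AAC·AAC·AAC·AAC·AAC·AAC·CC·CC·CC·CC·BB·BB·AAC·CC·CC·CC·CC·BB·BB·AAC·CC·CC·CC·CC·BB·BB·AAC
    A ↦ BB
    B ↦ CC
    C ↦ AAC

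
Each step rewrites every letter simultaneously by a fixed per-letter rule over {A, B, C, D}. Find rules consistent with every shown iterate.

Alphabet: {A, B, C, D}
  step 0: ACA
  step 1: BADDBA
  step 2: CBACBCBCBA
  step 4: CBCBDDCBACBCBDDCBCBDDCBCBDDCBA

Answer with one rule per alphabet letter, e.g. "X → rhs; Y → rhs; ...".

  step 1 ⇒ step 2: BADDBA ⇒ C·BA·CB·CB·C·BA
    A ↦ BA
    B ↦ C
    D ↦ CB
  step 0 ⇒ step 1: ACA ⇒ BA·DD·BA
    C ↦ DD

A->BA, B->C, C->DD, D->CB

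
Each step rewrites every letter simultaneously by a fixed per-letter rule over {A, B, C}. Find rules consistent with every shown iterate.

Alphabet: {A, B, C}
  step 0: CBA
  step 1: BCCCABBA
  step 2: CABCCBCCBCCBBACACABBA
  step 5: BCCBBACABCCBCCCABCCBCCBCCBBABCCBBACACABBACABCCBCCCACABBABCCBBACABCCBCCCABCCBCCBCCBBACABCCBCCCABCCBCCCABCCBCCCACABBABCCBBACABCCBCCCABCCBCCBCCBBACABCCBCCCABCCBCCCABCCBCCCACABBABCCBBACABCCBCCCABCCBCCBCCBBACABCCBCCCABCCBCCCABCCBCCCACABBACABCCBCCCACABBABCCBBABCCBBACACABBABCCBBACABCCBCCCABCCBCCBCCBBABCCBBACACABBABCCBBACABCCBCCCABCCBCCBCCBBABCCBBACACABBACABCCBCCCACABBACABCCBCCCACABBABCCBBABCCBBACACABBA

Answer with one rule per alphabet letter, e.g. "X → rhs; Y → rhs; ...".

  step 1 ⇒ step 2: BCCCABBA ⇒ CA·BCC·BCC·BCC·BBA·CA·CA·BBA
    A ↦ BBA
    B ↦ CA
    C ↦ BCC

A->BBA, B->CA, C->BCC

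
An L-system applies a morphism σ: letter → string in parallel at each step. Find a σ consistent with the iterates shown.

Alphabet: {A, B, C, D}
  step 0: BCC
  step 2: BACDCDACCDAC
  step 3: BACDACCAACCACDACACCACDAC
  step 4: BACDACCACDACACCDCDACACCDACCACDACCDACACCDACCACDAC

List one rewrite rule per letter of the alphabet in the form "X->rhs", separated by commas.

A->CD, B->BA, C->AC, D->CA

  step 3 ⇒ step 4: BACDACCAACCACDACACCACDAC ⇒ BA·CD·AC·CA·CD·AC·AC·CD·CD·AC·AC·CD·AC·CA·CD·AC·CD·AC·AC·CD·AC·CA·CD·AC
    A ↦ CD
    B ↦ BA
    C ↦ AC
    D ↦ CA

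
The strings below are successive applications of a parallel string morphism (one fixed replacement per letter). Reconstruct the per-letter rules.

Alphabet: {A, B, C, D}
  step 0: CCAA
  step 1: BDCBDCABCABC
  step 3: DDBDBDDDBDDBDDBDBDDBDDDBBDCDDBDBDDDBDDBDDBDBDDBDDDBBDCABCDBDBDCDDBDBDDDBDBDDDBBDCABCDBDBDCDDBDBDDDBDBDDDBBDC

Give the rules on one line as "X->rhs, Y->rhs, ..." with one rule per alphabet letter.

  step 0 ⇒ step 1: CCAA ⇒ BDC·BDC·ABC·ABC
    A ↦ ABC
    C ↦ BDC
    B ↦ DBD  (constrained at step 1)
    D ↦ DDB  (constrained at step 1)

A->ABC, B->DBD, C->BDC, D->DDB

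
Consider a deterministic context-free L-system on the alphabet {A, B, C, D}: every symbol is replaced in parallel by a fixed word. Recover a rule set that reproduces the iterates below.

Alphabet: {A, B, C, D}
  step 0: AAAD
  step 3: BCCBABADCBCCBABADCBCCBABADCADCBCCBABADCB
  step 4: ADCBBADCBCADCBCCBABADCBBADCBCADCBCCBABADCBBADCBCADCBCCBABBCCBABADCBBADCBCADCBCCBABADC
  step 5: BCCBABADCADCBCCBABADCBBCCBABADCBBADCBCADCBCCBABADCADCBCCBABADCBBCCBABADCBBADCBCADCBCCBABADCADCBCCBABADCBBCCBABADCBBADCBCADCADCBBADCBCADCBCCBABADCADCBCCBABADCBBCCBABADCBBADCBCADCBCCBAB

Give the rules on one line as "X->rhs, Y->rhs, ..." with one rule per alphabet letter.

A->BC, B->ADC, C->B, D->CBA

  step 4 ⇒ step 5: ADCBBADCBCADCBCCBABADCBBADCBCADCBCCBABADCBBADCBCADCBCCBABBCCBABADCBBADCBCADCBCCBABADC ⇒ BC·CBA·B·ADC·ADC·BC·CBA·B·ADC·B·BC·CBA·B·ADC·B·B·ADC·BC·ADC·BC·CBA·B·ADC·ADC·BC·CBA·B·ADC·B·BC·CBA·B·ADC·B·B·ADC·BC·ADC·BC·CBA·B·ADC·ADC·BC·CBA·B·ADC·B·BC·CBA·B·ADC·B·B·ADC·BC·ADC·ADC·B·B·ADC·BC·ADC·BC·CBA·B·ADC·ADC·BC·CBA·B·ADC·B·BC·CBA·B·ADC·B·B·ADC·BC·ADC·BC·CBA·B
    A ↦ BC
    B ↦ ADC
    C ↦ B
    D ↦ CBA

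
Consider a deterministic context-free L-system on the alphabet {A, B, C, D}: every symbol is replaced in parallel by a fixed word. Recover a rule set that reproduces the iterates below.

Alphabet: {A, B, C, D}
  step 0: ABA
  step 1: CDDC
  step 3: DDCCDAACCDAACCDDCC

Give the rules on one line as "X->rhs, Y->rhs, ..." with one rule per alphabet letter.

A->C, B->DD, C->BAA, D->DAA

  step 0 ⇒ step 1: ABA ⇒ C·DD·C
    A ↦ C
    B ↦ DD
    C ↦ BAA  (constrained at step 1)
    D ↦ DAA  (constrained at step 1)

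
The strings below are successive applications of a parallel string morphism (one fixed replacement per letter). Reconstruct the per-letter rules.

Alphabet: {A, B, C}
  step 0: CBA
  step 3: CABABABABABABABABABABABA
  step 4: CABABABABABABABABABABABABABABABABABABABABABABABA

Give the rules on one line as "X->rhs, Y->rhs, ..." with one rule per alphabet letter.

  step 3 ⇒ step 4: CABABABABABABABABABABABA ⇒ CA·BA·BA·BA·BA·BA·BA·BA·BA·BA·BA·BA·BA·BA·BA·BA·BA·BA·BA·BA·BA·BA·BA·BA
    A ↦ BA
    B ↦ BA
    C ↦ CA

A->BA, B->BA, C->CA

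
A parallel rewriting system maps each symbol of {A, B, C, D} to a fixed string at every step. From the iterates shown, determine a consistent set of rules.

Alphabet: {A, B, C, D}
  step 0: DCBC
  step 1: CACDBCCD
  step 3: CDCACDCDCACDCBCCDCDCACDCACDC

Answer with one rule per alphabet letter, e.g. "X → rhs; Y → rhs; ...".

A->C, B->BC, C->CD, D->CA

  step 0 ⇒ step 1: DCBC ⇒ CA·CD·BC·CD
    B ↦ BC
    C ↦ CD
    D ↦ CA
    A ↦ C  (constrained at step 1)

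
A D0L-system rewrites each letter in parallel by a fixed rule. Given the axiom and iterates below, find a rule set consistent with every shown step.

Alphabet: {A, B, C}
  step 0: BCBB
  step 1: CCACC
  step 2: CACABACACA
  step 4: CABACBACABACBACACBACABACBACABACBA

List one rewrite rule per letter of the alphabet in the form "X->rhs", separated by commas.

A->BA, B->C, C->CA

  step 1 ⇒ step 2: CCACC ⇒ CA·CA·BA·CA·CA
    A ↦ BA
    C ↦ CA
  step 0 ⇒ step 1: BCBB ⇒ C·CA·C·C
    B ↦ C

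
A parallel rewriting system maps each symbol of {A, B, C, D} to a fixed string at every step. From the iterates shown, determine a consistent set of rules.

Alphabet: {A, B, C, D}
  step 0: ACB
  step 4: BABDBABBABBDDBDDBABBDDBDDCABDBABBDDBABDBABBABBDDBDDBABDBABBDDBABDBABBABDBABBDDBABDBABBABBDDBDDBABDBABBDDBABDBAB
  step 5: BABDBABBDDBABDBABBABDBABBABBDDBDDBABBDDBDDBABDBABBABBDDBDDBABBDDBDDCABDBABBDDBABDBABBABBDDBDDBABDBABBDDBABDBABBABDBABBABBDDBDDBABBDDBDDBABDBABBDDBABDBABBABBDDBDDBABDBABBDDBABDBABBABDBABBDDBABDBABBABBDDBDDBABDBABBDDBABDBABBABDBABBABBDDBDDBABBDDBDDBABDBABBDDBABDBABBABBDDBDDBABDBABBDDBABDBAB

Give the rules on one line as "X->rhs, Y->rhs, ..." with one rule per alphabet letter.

A->D, B->BAB, C->CAB, D->BDD

  step 4 ⇒ step 5: BABDBABBABBDDBDDBABBDDBDDCABDBABBDDBABDBABBABBDDBDDBABDBABBDDBABDBABBABDBABBDDBABDBABBABBDDBDDBABDBABBDDBABDBAB ⇒ BAB·D·BAB·BDD·BAB·D·BAB·BAB·D·BAB·BAB·BDD·BDD·BAB·BDD·BDD·BAB·D·BAB·BAB·BDD·BDD·BAB·BDD·BDD·CAB·D·BAB·BDD·BAB·D·BAB·BAB·BDD·BDD·BAB·D·BAB·BDD·BAB·D·BAB·BAB·D·BAB·BAB·BDD·BDD·BAB·BDD·BDD·BAB·D·BAB·BDD·BAB·D·BAB·BAB·BDD·BDD·BAB·D·BAB·BDD·BAB·D·BAB·BAB·D·BAB·BDD·BAB·D·BAB·BAB·BDD·BDD·BAB·D·BAB·BDD·BAB·D·BAB·BAB·D·BAB·BAB·BDD·BDD·BAB·BDD·BDD·BAB·D·BAB·BDD·BAB·D·BAB·BAB·BDD·BDD·BAB·D·BAB·BDD·BAB·D·BAB
    A ↦ D
    B ↦ BAB
    C ↦ CAB
    D ↦ BDD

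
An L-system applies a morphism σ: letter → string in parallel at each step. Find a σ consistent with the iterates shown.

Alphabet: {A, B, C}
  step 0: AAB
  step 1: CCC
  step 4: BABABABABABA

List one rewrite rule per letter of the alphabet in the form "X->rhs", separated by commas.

A->C, B->C, C->BA

  step 0 ⇒ step 1: AAB ⇒ C·C·C
    A ↦ C
    B ↦ C
    C ↦ BA  (constrained at step 1)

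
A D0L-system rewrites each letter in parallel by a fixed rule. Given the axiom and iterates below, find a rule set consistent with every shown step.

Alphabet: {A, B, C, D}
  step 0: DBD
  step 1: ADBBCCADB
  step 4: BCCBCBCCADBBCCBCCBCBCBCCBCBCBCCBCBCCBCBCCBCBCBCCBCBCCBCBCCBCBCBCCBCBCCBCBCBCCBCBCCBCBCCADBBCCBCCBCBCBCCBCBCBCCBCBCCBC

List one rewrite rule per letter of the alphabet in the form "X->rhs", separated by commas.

A->C, B->BCC, C->BC, D->ADB

  step 0 ⇒ step 1: DBD ⇒ ADB·BCC·ADB
    B ↦ BCC
    D ↦ ADB
    A ↦ C  (constrained at step 1)
    C ↦ BC  (constrained at step 1)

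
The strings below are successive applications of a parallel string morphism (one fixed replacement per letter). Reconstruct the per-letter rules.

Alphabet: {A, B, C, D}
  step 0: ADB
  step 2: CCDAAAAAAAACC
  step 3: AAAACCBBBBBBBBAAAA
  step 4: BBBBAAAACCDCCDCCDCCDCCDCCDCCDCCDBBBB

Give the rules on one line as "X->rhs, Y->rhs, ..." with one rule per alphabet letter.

  step 3 ⇒ step 4: AAAACCBBBBBBBBAAAA ⇒ B·B·B·B·AA·AA·CCD·CCD·CCD·CCD·CCD·CCD·CCD·CCD·B·B·B·B
    A ↦ B
    B ↦ CCD
    C ↦ AA
  step 2 ⇒ step 3: CCDAAAAAAAACC ⇒ AA·AA·CC·B·B·B·B·B·B·B·B·AA·AA
    D ↦ CC

A->B, B->CCD, C->AA, D->CC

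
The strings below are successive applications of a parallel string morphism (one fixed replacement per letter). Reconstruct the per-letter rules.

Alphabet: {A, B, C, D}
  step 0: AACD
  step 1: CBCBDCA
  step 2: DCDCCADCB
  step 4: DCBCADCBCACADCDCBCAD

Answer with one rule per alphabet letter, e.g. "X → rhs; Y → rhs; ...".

  step 1 ⇒ step 2: CBCBDCA ⇒ D·C·D·C·CA·D·CB
    A ↦ CB
    B ↦ C
    C ↦ D
    D ↦ CA

A->CB, B->C, C->D, D->CA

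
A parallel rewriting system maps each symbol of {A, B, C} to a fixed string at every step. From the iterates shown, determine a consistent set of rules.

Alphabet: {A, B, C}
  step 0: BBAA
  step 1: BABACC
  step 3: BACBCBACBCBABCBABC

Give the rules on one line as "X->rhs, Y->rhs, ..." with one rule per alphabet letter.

A->C, B->BA, C->BC

  step 0 ⇒ step 1: BBAA ⇒ BA·BA·C·C
    A ↦ C
    B ↦ BA
    C ↦ BC  (constrained at step 1)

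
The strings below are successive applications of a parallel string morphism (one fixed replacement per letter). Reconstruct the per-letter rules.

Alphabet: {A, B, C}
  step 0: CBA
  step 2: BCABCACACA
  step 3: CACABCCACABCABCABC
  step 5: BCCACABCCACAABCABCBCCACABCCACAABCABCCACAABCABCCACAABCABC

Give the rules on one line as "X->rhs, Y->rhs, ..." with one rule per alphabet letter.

  step 2 ⇒ step 3: BCABCACACA ⇒ CAC·A·BC·CAC·A·BC·A·BC·A·BC
    A ↦ BC
    B ↦ CAC
    C ↦ A

A->BC, B->CAC, C->A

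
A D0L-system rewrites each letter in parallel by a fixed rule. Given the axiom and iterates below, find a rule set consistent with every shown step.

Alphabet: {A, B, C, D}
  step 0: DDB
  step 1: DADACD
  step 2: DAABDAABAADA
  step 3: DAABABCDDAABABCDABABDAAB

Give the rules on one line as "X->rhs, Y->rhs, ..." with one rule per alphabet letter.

A->AB, B->CD, C->AA, D->DA

  step 2 ⇒ step 3: DAABDAABAADA ⇒ DA·AB·AB·CD·DA·AB·AB·CD·AB·AB·DA·AB
    A ↦ AB
    B ↦ CD
    D ↦ DA
  step 1 ⇒ step 2: DADACD ⇒ DA·AB·DA·AB·AA·DA
    C ↦ AA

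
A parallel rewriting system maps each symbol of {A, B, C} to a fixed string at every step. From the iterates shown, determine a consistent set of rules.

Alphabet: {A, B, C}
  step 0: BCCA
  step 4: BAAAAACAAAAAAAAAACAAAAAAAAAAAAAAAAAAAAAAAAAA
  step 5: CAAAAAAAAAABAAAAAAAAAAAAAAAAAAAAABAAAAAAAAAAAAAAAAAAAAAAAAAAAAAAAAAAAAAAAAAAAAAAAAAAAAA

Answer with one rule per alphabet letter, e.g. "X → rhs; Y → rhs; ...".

A->AA, B->C, C->BA

  step 4 ⇒ step 5: BAAAAACAAAAAAAAAACAAAAAAAAAAAAAAAAAAAAAAAAAA ⇒ C·AA·AA·AA·AA·AA·BA·AA·AA·AA·AA·AA·AA·AA·AA·AA·AA·BA·AA·AA·AA·AA·AA·AA·AA·AA·AA·AA·AA·AA·AA·AA·AA·AA·AA·AA·AA·AA·AA·AA·AA·AA·AA·AA
    A ↦ AA
    B ↦ C
    C ↦ BA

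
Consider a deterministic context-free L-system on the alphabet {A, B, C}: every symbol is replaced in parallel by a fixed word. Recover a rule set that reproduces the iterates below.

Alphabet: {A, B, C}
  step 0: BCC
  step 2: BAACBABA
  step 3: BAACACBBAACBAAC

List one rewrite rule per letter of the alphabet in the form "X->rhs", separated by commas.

A->AC, B->BA, C->B

  step 2 ⇒ step 3: BAACBABA ⇒ BA·AC·AC·B·BA·AC·BA·AC
    A ↦ AC
    B ↦ BA
    C ↦ B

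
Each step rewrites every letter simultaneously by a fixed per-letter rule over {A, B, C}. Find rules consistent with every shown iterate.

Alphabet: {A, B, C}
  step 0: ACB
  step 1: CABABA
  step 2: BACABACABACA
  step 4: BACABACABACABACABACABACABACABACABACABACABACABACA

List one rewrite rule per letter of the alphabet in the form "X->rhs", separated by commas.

A->CA, B->BA, C->BA

  step 1 ⇒ step 2: CABABA ⇒ BA·CA·BA·CA·BA·CA
    A ↦ CA
    B ↦ BA
    C ↦ BA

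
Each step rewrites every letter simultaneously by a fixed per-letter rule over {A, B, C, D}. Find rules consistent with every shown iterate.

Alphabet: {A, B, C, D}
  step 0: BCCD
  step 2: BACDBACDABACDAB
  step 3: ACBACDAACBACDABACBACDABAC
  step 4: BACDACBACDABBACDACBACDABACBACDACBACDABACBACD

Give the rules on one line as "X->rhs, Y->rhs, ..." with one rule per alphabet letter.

A->B, B->AC, C->ACD, D->A

  step 3 ⇒ step 4: ACBACDAACBACDABACBACDABAC ⇒ B·ACD·AC·B·ACD·A·B·B·ACD·AC·B·ACD·A·B·AC·B·ACD·AC·B·ACD·A·B·AC·B·ACD
    A ↦ B
    B ↦ AC
    C ↦ ACD
    D ↦ A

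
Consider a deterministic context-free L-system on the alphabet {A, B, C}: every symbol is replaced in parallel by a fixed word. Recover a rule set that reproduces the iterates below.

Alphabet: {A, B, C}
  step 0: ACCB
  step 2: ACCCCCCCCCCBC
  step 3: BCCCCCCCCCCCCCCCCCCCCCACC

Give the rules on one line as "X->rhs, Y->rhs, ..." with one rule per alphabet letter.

  step 2 ⇒ step 3: ACCCCCCCCCCBC ⇒ BC·CC·CC·CC·CC·CC·CC·CC·CC·CC·CC·A·CC
    A ↦ BC
    B ↦ A
    C ↦ CC

A->BC, B->A, C->CC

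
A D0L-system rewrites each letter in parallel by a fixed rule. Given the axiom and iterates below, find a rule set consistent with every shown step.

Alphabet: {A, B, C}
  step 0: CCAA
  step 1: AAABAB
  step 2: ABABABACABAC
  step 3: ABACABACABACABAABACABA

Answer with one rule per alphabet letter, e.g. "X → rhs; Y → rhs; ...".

A->AB, B->AC, C->A

  step 2 ⇒ step 3: ABABABACABAC ⇒ AB·AC·AB·AC·AB·AC·AB·A·AB·AC·AB·A
    A ↦ AB
    B ↦ AC
    C ↦ A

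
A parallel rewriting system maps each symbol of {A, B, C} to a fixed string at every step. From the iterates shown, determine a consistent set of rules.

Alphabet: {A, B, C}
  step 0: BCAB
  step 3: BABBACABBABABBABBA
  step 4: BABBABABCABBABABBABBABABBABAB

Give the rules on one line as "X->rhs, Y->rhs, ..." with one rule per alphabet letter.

  step 3 ⇒ step 4: BABBACABBABABBABBA ⇒ BA·B·BA·BA·B·CA·B·BA·BA·B·BA·B·BA·BA·B·BA·BA·B
    A ↦ B
    B ↦ BA
    C ↦ CA

A->B, B->BA, C->CA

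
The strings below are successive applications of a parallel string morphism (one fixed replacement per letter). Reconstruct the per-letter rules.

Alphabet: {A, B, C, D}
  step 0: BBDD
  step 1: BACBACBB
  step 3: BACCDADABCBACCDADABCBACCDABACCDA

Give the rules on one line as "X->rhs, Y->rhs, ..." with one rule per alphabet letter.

  step 0 ⇒ step 1: BBDD ⇒ BAC·BAC·B·B
    B ↦ BAC
    D ↦ B
    A ↦ C  (constrained at step 1)
    C ↦ DA  (constrained at step 1)

A->C, B->BAC, C->DA, D->B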